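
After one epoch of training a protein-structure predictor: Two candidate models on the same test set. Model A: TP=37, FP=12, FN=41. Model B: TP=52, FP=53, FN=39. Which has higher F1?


Model A: P=37/49=0.7551, R=37/78=0.4744, F1=2PR/(P+R)=2TP/(2TP+FP+FN)=74/127=0.5827
Model B: P=52/105=0.4952, R=52/91=0.5714, F1=2PR/(P+R)=2TP/(2TP+FP+FN)=104/196=0.5306
0.5827 > 0.5306 → Model A

Model A


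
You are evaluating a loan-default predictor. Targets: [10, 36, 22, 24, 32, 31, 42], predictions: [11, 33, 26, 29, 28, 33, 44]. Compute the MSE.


Squared errors: (10-11)²=1, (36-33)²=9, (22-26)²=16, (24-29)²=25, (32-28)²=16, (31-33)²=4, (42-44)²=4
Sum = 75
MSE = 75/7 = 75/7

75/7


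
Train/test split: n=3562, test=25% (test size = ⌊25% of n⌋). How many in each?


Test = ⌊3562·25/100⌋ = 890
Train = 3562 - 890 = 2672

Train: 2672, Test: 890


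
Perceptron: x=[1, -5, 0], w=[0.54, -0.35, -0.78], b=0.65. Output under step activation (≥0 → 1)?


z = (1)·(0.54) + (-5)·(-0.35) + (0)·(-0.78) + 0.65
  = 2.94
step(z) = 1 (z≥0)

1


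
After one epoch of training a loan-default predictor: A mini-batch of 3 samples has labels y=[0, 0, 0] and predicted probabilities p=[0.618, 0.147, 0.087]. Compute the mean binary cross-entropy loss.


L[0] = -ln(1-0.618) = -ln(0.382) = 0.9623
L[1] = -ln(1-0.147) = -ln(0.853) = 0.159
L[2] = -ln(1-0.087) = -ln(0.913) = 0.091
mean = (0.9623 + 0.159 + 0.091)/3 = 0.4041

0.4041


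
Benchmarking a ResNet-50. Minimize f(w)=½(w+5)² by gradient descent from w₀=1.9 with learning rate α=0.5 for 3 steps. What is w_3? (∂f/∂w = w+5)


step 1: grad = 1.9+5 = 6.9; w = 1.9 - 0.5·(6.9) = -1.55
step 2: grad = -1.55+5 = 3.45; w = -1.55 - 0.5·(3.45) = -3.275
step 3: grad = -3.275+5 = 1.725; w = -3.275 - 0.5·(1.725) = -4.1375

-4.1375


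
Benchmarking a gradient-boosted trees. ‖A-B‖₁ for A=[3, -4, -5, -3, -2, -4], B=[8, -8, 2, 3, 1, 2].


d = |3-8| + |-4+ 8| + |-5-2| + |-3-3| + |-2-1| + |-4-2|
  = 5 + 4 + 7 + 6 + 3 + 6
  = 31

31


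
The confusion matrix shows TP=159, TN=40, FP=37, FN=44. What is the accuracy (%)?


Accuracy = (TP+TN)/(TP+TN+FP+FN)
= (159+40)/(280)
= 199/280 = 71.07%

71.07%


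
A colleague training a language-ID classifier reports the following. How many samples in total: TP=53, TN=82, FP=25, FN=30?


Total = TP + TN + FP + FN
= 53 + 82 + 25 + 30
= 190
(Predicted positive: 78, predicted negative: 112)

190


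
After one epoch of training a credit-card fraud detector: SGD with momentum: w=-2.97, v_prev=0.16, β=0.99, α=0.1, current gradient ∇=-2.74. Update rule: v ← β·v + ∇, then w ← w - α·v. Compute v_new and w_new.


v_new = 0.99·0.16 - 2.74 = 0.1584 - 2.74 = -2.5816
w_new = -2.97 - 0.1·-2.5816 = -2.97 + 0.25816 = -2.71184

v_new=-2.5816, w_new=-2.71184


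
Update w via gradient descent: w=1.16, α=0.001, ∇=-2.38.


w_new = w - α·∇
= 1.16 - 0.001·-2.38
= 1.16 + 0.00238
= 1.16238

1.16238


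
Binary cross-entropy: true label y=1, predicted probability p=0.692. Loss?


BCE = -[y·ln(p) + (1-y)·ln(1-p)]
= -1·ln(0.692) - 0
= -ln(0.692) = 0.3682

0.3682


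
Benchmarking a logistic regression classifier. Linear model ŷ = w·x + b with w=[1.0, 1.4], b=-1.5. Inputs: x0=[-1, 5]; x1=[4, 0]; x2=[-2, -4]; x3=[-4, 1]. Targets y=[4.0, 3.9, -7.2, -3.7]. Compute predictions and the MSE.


ŷ0 = (1.0)·(-1) + (1.4)·(5) - 1.5 = 4.5
ŷ1 = (1.0)·(4) + (1.4)·(0) - 1.5 = 2.5
ŷ2 = (1.0)·(-2) + (1.4)·(-4) - 1.5 = -9.1
ŷ3 = (1.0)·(-4) + (1.4)·(1) - 1.5 = -4.1
errors² = [0.25, 1.96, 3.61, 0.16]
MSE = 5.9800/4 = 1.495

1.495


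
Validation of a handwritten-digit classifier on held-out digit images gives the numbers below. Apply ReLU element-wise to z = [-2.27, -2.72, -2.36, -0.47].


ReLU(-2.27) = max(0, -2.27) = 0.0
ReLU(-2.72) = max(0, -2.72) = 0.0
ReLU(-2.36) = max(0, -2.36) = 0.0
ReLU(-0.47) = max(0, -0.47) = 0.0
result = [0.0, 0.0, 0.0, 0.0]

[0.0, 0.0, 0.0, 0.0]


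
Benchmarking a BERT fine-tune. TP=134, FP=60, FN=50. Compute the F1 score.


Precision = 134/194 = 0.6907
Recall = 134/184 = 0.7283
F1 = 2·P·R/(P+R) = 2·TP/(2·TP+FP+FN) = 268/(268+60+50) = 268/378 = 0.709

0.709


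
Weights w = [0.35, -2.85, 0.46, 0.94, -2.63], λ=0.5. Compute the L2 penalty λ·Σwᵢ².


‖w‖₂² = (0.35)² + (-2.85)² + (0.46)² + (0.94)² + (-2.63)²
     = 0.1225 + 8.1225 + 0.2116 + 0.8836 + 6.9169
     = 16.2571
λ·‖w‖₂² = 0.5·16.2571 = 8.12855

8.12855


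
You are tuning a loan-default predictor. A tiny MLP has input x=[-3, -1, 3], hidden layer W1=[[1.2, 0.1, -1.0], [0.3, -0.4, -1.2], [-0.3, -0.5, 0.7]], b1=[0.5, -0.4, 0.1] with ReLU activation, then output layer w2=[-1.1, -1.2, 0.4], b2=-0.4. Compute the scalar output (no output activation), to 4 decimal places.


z1[0] = (1.2)·(-3) + (0.1)·(-1) + (-1.0)·(3) + 0.5 = -6.2
z1[1] = (0.3)·(-3) + (-0.4)·(-1) + (-1.2)·(3) - 0.4 = -4.5
z1[2] = (-0.3)·(-3) + (-0.5)·(-1) + (0.7)·(3) + 0.1 = 3.6
h = ReLU(z1) = [0.0, 0.0, 3.6]
output = (-1.1)·(0.0) + (-1.2)·(0.0) + (0.4)·(3.6) - 0.4 = 1.04

1.04


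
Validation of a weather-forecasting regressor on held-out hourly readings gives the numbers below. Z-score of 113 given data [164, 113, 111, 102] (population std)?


μ = 122.5, σ = 24.3156
z = (113 - 122.5)/24.3156 = -0.3907

-0.3907


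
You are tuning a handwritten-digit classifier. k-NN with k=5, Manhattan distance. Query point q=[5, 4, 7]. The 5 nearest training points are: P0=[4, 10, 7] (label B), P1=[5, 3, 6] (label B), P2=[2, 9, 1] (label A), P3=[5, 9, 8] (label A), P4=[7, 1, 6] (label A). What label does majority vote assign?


d(q,P0) = 7  (label B)
d(q,P1) = 2  (label B)
d(q,P2) = 14  (label A)
d(q,P3) = 6  (label A)
d(q,P4) = 6  (label A)
Votes: A=3, B=2
Majority → A

A


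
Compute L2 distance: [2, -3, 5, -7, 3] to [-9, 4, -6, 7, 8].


d = √((2+ 9)² + (-3-4)² + (5+ 6)² + (-7-7)² + (3-8)²)
  = √(121 + 49 + 121 + 196 + 25)
  = √512 = 22.6274

22.6274


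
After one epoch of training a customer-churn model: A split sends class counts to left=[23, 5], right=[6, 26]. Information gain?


Parent = [29, 31], H_parent = 0.9992
H_left = 0.6769 (n=28), H_right = 0.6962 (n=32)
H_children = (28/60)·0.6769 + (32/60)·0.6962 = 0.6872
IG = 0.9992 - 0.6872 = 0.312

0.312


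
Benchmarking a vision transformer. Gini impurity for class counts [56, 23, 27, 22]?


Probabilities: [56/128, 23/128, 27/128, 22/128] ≈ [0.4375, 0.1797, 0.2109, 0.1719]
Σpᵢ² = (3136 + 529 + 729 + 484)/128² = 4878/16384
Gini = 1 - Σpᵢ² = 1 - 4878/16384 = 0.7023

0.7023


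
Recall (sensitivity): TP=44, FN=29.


Recall = TP/(TP+FN)
= 44/(44+29)
= 44/73 = 60.27%

60.27%


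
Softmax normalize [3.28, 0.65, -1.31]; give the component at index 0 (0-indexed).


Exponentials: e^3.28=26.5758, e^0.65=1.9155, e^-1.31=0.2698
Sum = 28.7611
Softmax = [0.924, 0.0666, 0.0094]
p[0] = 26.5758/28.7611 = 0.924

0.924


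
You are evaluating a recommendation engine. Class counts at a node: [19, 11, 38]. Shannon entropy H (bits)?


Probabilities: [19/68, 11/68, 38/68] ≈ [0.2794, 0.1618, 0.5588]
H = -((19/68)·log₂(19/68) + (11/68)·log₂(11/68) + (38/68)·log₂(38/68))
  = 1.4083 bits

1.4083 bits


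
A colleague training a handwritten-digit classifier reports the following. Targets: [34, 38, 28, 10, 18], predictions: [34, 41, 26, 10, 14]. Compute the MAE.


Absolute errors: |34-34|=0, |38-41|=3, |28-26|=2, |10-10|=0, |18-14|=4
Sum = 9
MAE = 9/5 = 9/5

9/5


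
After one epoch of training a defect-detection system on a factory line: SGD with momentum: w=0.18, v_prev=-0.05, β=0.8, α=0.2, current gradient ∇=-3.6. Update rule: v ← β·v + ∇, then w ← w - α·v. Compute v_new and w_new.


v_new = 0.8·-0.05 - 3.6 = -0.04 - 3.6 = -3.64
w_new = 0.18 - 0.2·-3.64 = 0.18 + 0.728 = 0.908

v_new=-3.64, w_new=0.908


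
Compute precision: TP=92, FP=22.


Precision = TP/(TP+FP)
= 92/(92+22)
= 92/114 = 80.7%

80.7%


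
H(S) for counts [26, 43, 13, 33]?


Probabilities: [26/115, 43/115, 13/115, 33/115] ≈ [0.2261, 0.3739, 0.113, 0.287]
H = -((26/115)·log₂(26/115) + (43/115)·log₂(43/115) + (13/115)·log₂(13/115) + (33/115)·log₂(33/115))
  = 1.888 bits

1.888 bits


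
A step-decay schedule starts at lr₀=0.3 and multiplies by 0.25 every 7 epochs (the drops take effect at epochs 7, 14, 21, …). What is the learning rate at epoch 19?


n_drops = ⌊19/7⌋ = 2
lr = 0.3·0.25^2 = 0.3·0.0625 = 0.01875

0.01875


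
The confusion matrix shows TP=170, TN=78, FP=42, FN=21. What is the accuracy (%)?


Accuracy = (TP+TN)/(TP+TN+FP+FN)
= (170+78)/(311)
= 248/311 = 79.74%

79.74%


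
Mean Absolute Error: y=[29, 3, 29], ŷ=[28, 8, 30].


Absolute errors: |29-28|=1, |3-8|=5, |29-30|=1
Sum = 7
MAE = 7/3 = 7/3

7/3


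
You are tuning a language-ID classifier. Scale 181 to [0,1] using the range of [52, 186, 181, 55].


min=52, max=186
(181-52)/(186-52) = 129/134 = 0.9627

0.9627


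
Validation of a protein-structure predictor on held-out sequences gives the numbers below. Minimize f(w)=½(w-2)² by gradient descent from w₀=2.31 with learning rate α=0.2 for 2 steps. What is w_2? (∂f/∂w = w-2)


step 1: grad = 2.31-2 = 0.31; w = 2.31 - 0.2·(0.31) = 2.248
step 2: grad = 2.248-2 = 0.248; w = 2.248 - 0.2·(0.248) = 2.1984

2.1984


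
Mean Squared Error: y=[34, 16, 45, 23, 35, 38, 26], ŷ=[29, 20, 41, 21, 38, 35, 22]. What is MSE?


Squared errors: (34-29)²=25, (16-20)²=16, (45-41)²=16, (23-21)²=4, (35-38)²=9, (38-35)²=9, (26-22)²=16
Sum = 95
MSE = 95/7 = 95/7

95/7


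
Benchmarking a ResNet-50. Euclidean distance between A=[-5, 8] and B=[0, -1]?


d = √((-5-0)² + (8+ 1)²)
  = √(25 + 81)
  = √106 = 10.2956

10.2956


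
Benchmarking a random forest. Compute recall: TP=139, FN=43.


Recall = TP/(TP+FN)
= 139/(139+43)
= 139/182 = 76.37%

76.37%


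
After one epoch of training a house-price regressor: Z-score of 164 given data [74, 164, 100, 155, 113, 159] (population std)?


μ = 127.5, σ = 33.935
z = (164 - 127.5)/33.935 = 1.0756

1.0756


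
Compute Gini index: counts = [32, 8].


Probabilities: [32/40, 8/40] ≈ [0.8, 0.2]
Σpᵢ² = (1024 + 64)/40² = 1088/1600
Gini = 1 - Σpᵢ² = 1 - 1088/1600 = 0.32

0.32


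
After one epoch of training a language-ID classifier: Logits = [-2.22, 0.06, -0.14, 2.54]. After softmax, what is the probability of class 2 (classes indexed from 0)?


Exponentials: e^-2.22=0.1086, e^0.06=1.0618, e^-0.14=0.8694, e^2.54=12.6797
Sum = 14.7195
Softmax = [0.0074, 0.0721, 0.0591, 0.8614]
p[2] = 0.8694/14.7195 = 0.0591

0.0591


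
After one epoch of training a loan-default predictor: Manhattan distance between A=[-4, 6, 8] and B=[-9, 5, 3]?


d = |-4+ 9| + |6-5| + |8-3|
  = 5 + 1 + 5
  = 11

11


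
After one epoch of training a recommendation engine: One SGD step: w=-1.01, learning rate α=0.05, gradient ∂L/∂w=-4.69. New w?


w_new = w - α·∇
= -1.01 - 0.05·-4.69
= -1.01 + 0.2345
= -0.7755

-0.7755


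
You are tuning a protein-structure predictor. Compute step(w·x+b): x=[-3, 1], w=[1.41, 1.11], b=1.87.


z = (-3)·(1.41) + (1)·(1.11) + 1.87
  = -1.25
step(z) = 0 (z<0)

0


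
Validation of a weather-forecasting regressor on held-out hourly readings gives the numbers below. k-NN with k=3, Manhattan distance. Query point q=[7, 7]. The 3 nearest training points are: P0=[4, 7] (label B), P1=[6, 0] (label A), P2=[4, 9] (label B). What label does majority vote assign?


d(q,P0) = 3  (label B)
d(q,P1) = 8  (label A)
d(q,P2) = 5  (label B)
Votes: A=1, B=2
Majority → B

B


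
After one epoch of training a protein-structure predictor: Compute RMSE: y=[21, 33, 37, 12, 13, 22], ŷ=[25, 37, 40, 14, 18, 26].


MSE = 86/6 = 14.3333
RMSE = √(86/6) = 3.7859

3.7859


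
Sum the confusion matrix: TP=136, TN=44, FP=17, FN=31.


Total = TP + TN + FP + FN
= 136 + 44 + 17 + 31
= 228
(Predicted positive: 153, predicted negative: 75)

228


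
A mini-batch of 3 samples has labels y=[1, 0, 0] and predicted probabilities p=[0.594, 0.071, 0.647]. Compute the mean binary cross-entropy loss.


L[0] = -ln(0.594) = 0.5209
L[1] = -ln(1-0.071) = -ln(0.929) = 0.0736
L[2] = -ln(1-0.647) = -ln(0.353) = 1.0413
mean = (0.5209 + 0.0736 + 1.0413)/3 = 0.5453

0.5453


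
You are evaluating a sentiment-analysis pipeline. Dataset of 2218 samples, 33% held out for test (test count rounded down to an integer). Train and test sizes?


Test = ⌊2218·33/100⌋ = 731
Train = 2218 - 731 = 1487

Train: 1487, Test: 731


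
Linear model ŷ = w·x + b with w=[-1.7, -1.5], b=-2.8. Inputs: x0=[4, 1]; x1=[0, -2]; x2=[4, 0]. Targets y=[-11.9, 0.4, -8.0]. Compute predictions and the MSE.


ŷ0 = (-1.7)·(4) + (-1.5)·(1) - 2.8 = -11.1
ŷ1 = (-1.7)·(0) + (-1.5)·(-2) - 2.8 = 0.2
ŷ2 = (-1.7)·(4) + (-1.5)·(0) - 2.8 = -9.6
errors² = [0.64, 0.04, 2.56]
MSE = 3.2400/3 = 1.08

1.08


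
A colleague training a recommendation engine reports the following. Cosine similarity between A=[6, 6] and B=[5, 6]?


A·B = 6·5 + 6·6 = 66
‖A‖ = √72 = 8.4853, ‖B‖ = √61 = 7.8102
cos = 66/(√72·√61) = 66/√4392 = 0.9959

0.9959


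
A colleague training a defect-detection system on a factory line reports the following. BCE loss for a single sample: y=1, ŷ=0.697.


BCE = -[y·ln(p) + (1-y)·ln(1-p)]
= -1·ln(0.697) - 0
= -ln(0.697) = 0.361

0.361


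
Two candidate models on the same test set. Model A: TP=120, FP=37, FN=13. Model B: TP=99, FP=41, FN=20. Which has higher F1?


Model A: P=120/157=0.7643, R=120/133=0.9023, F1=2PR/(P+R)=2TP/(2TP+FP+FN)=240/290=0.8276
Model B: P=99/140=0.7071, R=99/119=0.8319, F1=2PR/(P+R)=2TP/(2TP+FP+FN)=198/259=0.7645
0.8276 > 0.7645 → Model A

Model A


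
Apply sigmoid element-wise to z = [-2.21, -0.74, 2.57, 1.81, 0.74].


σ(-2.21) = 1/(1+e^2.21) = 0.0989
σ(-0.74) = 1/(1+e^0.74) = 0.323
σ(2.57) = 1/(1+e^-2.57) = 0.9289
σ(1.81) = 1/(1+e^-1.81) = 0.8594
σ(0.74) = 1/(1+e^-0.74) = 0.677
result = [0.0989, 0.323, 0.9289, 0.8594, 0.677]

[0.0989, 0.323, 0.9289, 0.8594, 0.677]


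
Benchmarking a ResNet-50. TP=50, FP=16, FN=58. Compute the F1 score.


Precision = 50/66 = 0.7576
Recall = 50/108 = 0.463
F1 = 2·P·R/(P+R) = 2·TP/(2·TP+FP+FN) = 100/(100+16+58) = 100/174 = 0.5747

0.5747


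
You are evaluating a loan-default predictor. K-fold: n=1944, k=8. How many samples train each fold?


Fold size = 1944/8 = 243
Training per fold = 1944 - 243 = 1701

1701


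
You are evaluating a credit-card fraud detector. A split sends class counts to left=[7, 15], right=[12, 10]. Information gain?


Parent = [19, 25], H_parent = 0.9865
H_left = 0.9024 (n=22), H_right = 0.994 (n=22)
H_children = (22/44)·0.9024 + (22/44)·0.994 = 0.9482
IG = 0.9865 - 0.9482 = 0.0383

0.0383


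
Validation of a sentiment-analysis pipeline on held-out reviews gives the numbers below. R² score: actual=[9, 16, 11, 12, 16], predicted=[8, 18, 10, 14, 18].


ȳ = 12.8
SS_res = Σ(y-ŷ)² = 14
SS_tot = Σ(y-ȳ)² = 38.8
R² = 1 - SS_res/SS_tot = 1 - 0.3608 = 0.6392

0.6392


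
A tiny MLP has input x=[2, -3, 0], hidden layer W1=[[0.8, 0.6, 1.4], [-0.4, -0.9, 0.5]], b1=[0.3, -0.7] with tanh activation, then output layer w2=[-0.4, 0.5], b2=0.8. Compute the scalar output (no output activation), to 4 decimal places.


z1[0] = (0.8)·(2) + (0.6)·(-3) + (1.4)·(0) + 0.3 = 0.1
z1[1] = (-0.4)·(2) + (-0.9)·(-3) + (0.5)·(0) - 0.7 = 1.2
h = tanh(z1) = [0.0997, 0.8337]
output = (-0.4)·(0.0997) + (0.5)·(0.8337) + 0.8 = 1.177

1.177


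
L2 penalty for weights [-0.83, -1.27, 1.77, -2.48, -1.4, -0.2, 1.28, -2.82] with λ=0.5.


‖w‖₂² = (-0.83)² + (-1.27)² + (1.77)² + (-2.48)² + (-1.4)² + (-0.2)² + (1.28)² + (-2.82)²
     = 0.6889 + 1.6129 + 3.1329 + 6.1504 + 1.96 + 0.04 + 1.6384 + 7.9524
     = 23.1759
λ·‖w‖₂² = 0.5·23.1759 = 11.58795

11.58795


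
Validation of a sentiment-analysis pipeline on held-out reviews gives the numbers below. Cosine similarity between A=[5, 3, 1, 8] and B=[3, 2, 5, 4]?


A·B = 5·3 + 3·2 + 1·5 + 8·4 = 58
‖A‖ = √99 = 9.9499, ‖B‖ = √54 = 7.3485
cos = 58/(√99·√54) = 58/√5346 = 0.7933

0.7933


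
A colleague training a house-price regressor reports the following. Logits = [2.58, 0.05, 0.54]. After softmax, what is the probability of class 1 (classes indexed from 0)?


Exponentials: e^2.58=13.1971, e^0.05=1.0513, e^0.54=1.716
Sum = 15.9644
Softmax = [0.8267, 0.0659, 0.1075]
p[1] = 1.0513/15.9644 = 0.0659

0.0659


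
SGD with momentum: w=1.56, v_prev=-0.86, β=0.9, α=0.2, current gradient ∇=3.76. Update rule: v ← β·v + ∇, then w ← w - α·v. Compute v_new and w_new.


v_new = 0.9·-0.86 + 3.76 = -0.774 + 3.76 = 2.986
w_new = 1.56 - 0.2·2.986 = 1.56 - 0.5972 = 0.9628

v_new=2.986, w_new=0.9628


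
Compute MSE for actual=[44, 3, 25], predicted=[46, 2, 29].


Squared errors: (44-46)²=4, (3-2)²=1, (25-29)²=16
Sum = 21
MSE = 21/3 = 7

7


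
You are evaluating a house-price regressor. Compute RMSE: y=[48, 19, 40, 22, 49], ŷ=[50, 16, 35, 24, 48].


MSE = 43/5 = 8.6
RMSE = √(43/5) = 2.9326

2.9326


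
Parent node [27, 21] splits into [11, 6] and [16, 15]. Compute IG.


Parent = [27, 21], H_parent = 0.9887
H_left = 0.9367 (n=17), H_right = 0.9992 (n=31)
H_children = (17/48)·0.9367 + (31/48)·0.9992 = 0.9771
IG = 0.9887 - 0.9771 = 0.0116

0.0116


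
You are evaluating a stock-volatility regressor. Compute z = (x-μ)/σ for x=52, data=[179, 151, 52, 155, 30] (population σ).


μ = 113.4, σ = 60.288
z = (52 - 113.4)/60.288 = -1.0184

-1.0184


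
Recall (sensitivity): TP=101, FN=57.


Recall = TP/(TP+FN)
= 101/(101+57)
= 101/158 = 63.92%

63.92%


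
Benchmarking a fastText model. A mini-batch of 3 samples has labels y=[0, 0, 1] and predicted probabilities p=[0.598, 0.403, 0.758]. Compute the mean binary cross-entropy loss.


L[0] = -ln(1-0.598) = -ln(0.402) = 0.9113
L[1] = -ln(1-0.403) = -ln(0.597) = 0.5158
L[2] = -ln(0.758) = 0.2771
mean = (0.9113 + 0.5158 + 0.2771)/3 = 0.5681

0.5681


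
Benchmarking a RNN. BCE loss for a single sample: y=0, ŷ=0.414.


BCE = -[y·ln(p) + (1-y)·ln(1-p)]
= -0 - 1·ln(1-0.414)
= -ln(0.586) = 0.5344

0.5344


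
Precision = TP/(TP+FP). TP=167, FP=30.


Precision = TP/(TP+FP)
= 167/(167+30)
= 167/197 = 84.77%

84.77%


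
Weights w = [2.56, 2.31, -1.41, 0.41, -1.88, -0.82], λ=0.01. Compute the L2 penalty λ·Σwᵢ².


‖w‖₂² = (2.56)² + (2.31)² + (-1.41)² + (0.41)² + (-1.88)² + (-0.82)²
     = 6.5536 + 5.3361 + 1.9881 + 0.1681 + 3.5344 + 0.6724
     = 18.2527
λ·‖w‖₂² = 0.01·18.2527 = 0.182527

0.182527


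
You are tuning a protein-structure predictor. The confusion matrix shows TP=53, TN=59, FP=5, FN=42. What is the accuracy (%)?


Accuracy = (TP+TN)/(TP+TN+FP+FN)
= (53+59)/(159)
= 112/159 = 70.44%

70.44%


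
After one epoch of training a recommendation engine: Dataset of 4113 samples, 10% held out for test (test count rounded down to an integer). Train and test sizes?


Test = ⌊4113·10/100⌋ = 411
Train = 4113 - 411 = 3702

Train: 3702, Test: 411


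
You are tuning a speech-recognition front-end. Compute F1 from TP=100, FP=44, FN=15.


Precision = 100/144 = 0.6944
Recall = 100/115 = 0.8696
F1 = 2·P·R/(P+R) = 2·TP/(2·TP+FP+FN) = 200/(200+44+15) = 200/259 = 0.7722

0.7722


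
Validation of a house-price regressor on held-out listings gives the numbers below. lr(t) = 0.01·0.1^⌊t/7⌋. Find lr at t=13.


n_drops = ⌊13/7⌋ = 1
lr = 0.01·0.1^1 = 0.01·0.1 = 0.001

0.001


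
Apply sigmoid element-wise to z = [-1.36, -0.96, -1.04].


σ(-1.36) = 1/(1+e^1.36) = 0.2042
σ(-0.96) = 1/(1+e^0.96) = 0.2769
σ(-1.04) = 1/(1+e^1.04) = 0.2611
result = [0.2042, 0.2769, 0.2611]

[0.2042, 0.2769, 0.2611]


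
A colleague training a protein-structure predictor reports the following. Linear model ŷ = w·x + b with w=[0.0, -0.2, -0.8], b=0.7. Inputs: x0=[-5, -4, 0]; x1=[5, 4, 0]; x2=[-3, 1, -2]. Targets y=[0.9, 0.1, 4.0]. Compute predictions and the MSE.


ŷ0 = (0.0)·(-5) + (-0.2)·(-4) + (-0.8)·(0) + 0.7 = 1.5
ŷ1 = (0.0)·(5) + (-0.2)·(4) + (-0.8)·(0) + 0.7 = -0.1
ŷ2 = (0.0)·(-3) + (-0.2)·(1) + (-0.8)·(-2) + 0.7 = 2.1
errors² = [0.36, 0.04, 3.61]
MSE = 4.0100/3 = 1.3367

1.3367


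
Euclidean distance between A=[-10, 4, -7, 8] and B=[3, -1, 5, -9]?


d = √((-10-3)² + (4+ 1)² + (-7-5)² + (8+ 9)²)
  = √(169 + 25 + 144 + 289)
  = √627 = 25.04

25.04


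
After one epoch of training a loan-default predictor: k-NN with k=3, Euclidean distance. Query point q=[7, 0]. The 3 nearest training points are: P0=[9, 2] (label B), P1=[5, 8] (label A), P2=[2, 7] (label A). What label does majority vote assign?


d(q,P0) = 2.8284  (label B)
d(q,P1) = 8.2462  (label A)
d(q,P2) = 8.6023  (label A)
Votes: A=2, B=1
Majority → A

A


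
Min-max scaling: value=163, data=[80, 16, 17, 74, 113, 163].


min=16, max=163
(163-16)/(163-16) = 147/147 = 1.0

1.0


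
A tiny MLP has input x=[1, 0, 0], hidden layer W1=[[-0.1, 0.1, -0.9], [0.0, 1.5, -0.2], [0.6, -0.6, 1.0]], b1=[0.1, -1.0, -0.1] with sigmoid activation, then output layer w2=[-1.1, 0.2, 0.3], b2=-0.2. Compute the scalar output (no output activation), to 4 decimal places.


z1[0] = (-0.1)·(1) + (0.1)·(0) + (-0.9)·(0) + 0.1 = 0.0
z1[1] = (0.0)·(1) + (1.5)·(0) + (-0.2)·(0) - 1.0 = -1.0
z1[2] = (0.6)·(1) + (-0.6)·(0) + (1.0)·(0) - 0.1 = 0.5
h = sigmoid(z1) = [0.5, 0.2689, 0.6225]
output = (-1.1)·(0.5) + (0.2)·(0.2689) + (0.3)·(0.6225) - 0.2 = -0.5095

-0.5095


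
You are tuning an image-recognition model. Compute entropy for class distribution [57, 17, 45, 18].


Probabilities: [57/137, 17/137, 45/137, 18/137] ≈ [0.4161, 0.1241, 0.3285, 0.1314]
H = -((57/137)·log₂(57/137) + (17/137)·log₂(17/137) + (45/137)·log₂(45/137) + (18/137)·log₂(18/137))
  = 1.8122 bits

1.8122 bits


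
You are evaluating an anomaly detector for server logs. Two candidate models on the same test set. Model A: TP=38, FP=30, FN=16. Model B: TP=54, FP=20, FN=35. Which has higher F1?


Model A: P=38/68=0.5588, R=38/54=0.7037, F1=2PR/(P+R)=2TP/(2TP+FP+FN)=76/122=0.623
Model B: P=54/74=0.7297, R=54/89=0.6067, F1=2PR/(P+R)=2TP/(2TP+FP+FN)=108/163=0.6626
0.623 < 0.6626 → Model B

Model B


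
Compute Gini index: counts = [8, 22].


Probabilities: [8/30, 22/30] ≈ [0.2667, 0.7333]
Σpᵢ² = (64 + 484)/30² = 548/900
Gini = 1 - Σpᵢ² = 1 - 548/900 = 0.3911

0.3911


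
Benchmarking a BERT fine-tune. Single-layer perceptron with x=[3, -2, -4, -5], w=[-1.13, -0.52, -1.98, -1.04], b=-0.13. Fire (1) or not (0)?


z = (3)·(-1.13) + (-2)·(-0.52) + (-4)·(-1.98) + (-5)·(-1.04) - 0.13
  = 10.64
step(z) = 1 (z≥0)

1


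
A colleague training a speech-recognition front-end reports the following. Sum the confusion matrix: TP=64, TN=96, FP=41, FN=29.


Total = TP + TN + FP + FN
= 64 + 96 + 41 + 29
= 230
(Predicted positive: 105, predicted negative: 125)

230


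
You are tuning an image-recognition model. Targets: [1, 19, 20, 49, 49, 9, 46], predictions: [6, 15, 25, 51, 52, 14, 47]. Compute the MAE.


Absolute errors: |1-6|=5, |19-15|=4, |20-25|=5, |49-51|=2, |49-52|=3, |9-14|=5, |46-47|=1
Sum = 25
MAE = 25/7 = 25/7

25/7


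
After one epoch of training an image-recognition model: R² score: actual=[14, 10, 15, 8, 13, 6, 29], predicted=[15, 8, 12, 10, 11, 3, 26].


ȳ = 13.5714
SS_res = Σ(y-ŷ)² = 40
SS_tot = Σ(y-ȳ)² = 341.71
R² = 1 - SS_res/SS_tot = 1 - 0.1171 = 0.8829

0.8829


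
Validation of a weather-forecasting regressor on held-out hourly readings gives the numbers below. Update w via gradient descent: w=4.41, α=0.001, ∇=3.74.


w_new = w - α·∇
= 4.41 - 0.001·3.74
= 4.41 - 0.00374
= 4.40626

4.40626


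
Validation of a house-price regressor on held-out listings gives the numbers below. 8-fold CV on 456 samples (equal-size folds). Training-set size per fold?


Fold size = 456/8 = 57
Training per fold = 456 - 57 = 399

399


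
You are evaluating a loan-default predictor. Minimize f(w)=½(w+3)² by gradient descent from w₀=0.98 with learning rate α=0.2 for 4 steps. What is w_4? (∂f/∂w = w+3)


step 1: grad = 0.98+3 = 3.98; w = 0.98 - 0.2·(3.98) = 0.184
step 2: grad = 0.184+3 = 3.184; w = 0.184 - 0.2·(3.184) = -0.4528
step 3: grad = -0.4528+3 = 2.5472; w = -0.4528 - 0.2·(2.5472) = -0.96224
step 4: grad = -0.96224+3 = 2.03776; w = -0.96224 - 0.2·(2.03776) = -1.369792

-1.369792


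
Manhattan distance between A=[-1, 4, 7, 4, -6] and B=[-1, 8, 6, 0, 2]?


d = |-1+ 1| + |4-8| + |7-6| + |4-0| + |-6-2|
  = 0 + 4 + 1 + 4 + 8
  = 17

17


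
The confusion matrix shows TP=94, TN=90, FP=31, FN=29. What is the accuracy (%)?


Accuracy = (TP+TN)/(TP+TN+FP+FN)
= (94+90)/(244)
= 184/244 = 75.41%

75.41%


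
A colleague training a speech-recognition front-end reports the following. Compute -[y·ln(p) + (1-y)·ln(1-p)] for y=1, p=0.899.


BCE = -[y·ln(p) + (1-y)·ln(1-p)]
= -1·ln(0.899) - 0
= -ln(0.899) = 0.1065

0.1065


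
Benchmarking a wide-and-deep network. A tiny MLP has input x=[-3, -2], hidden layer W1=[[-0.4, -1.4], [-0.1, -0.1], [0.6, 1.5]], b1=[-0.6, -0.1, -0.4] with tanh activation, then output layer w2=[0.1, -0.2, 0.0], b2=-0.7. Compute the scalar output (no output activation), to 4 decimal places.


z1[0] = (-0.4)·(-3) + (-1.4)·(-2) - 0.6 = 3.4
z1[1] = (-0.1)·(-3) + (-0.1)·(-2) - 0.1 = 0.4
z1[2] = (0.6)·(-3) + (1.5)·(-2) - 0.4 = -5.2
h = tanh(z1) = [0.9978, 0.3799, -0.9999]
output = (0.1)·(0.9978) + (-0.2)·(0.3799) + (0.0)·(-0.9999) - 0.7 = -0.6762

-0.6762


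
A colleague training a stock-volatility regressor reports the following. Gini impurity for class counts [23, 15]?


Probabilities: [23/38, 15/38] ≈ [0.6053, 0.3947]
Σpᵢ² = (529 + 225)/38² = 754/1444
Gini = 1 - Σpᵢ² = 1 - 754/1444 = 0.4778

0.4778


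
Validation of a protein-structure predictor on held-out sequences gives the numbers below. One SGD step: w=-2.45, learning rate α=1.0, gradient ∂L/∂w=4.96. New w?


w_new = w - α·∇
= -2.45 - 1.0·4.96
= -2.45 - 4.96
= -7.41

-7.41


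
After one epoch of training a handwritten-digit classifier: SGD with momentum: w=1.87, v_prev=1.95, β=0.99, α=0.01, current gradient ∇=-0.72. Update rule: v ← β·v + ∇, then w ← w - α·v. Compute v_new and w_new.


v_new = 0.99·1.95 - 0.72 = 1.9305 - 0.72 = 1.2105
w_new = 1.87 - 0.01·1.2105 = 1.87 - 0.012105 = 1.857895

v_new=1.2105, w_new=1.857895


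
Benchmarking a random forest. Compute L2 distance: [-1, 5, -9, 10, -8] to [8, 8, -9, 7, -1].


d = √((-1-8)² + (5-8)² + (-9+ 9)² + (10-7)² + (-8+ 1)²)
  = √(81 + 9 + 0 + 9 + 49)
  = √148 = 12.1655

12.1655


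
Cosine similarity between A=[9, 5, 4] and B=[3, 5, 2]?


A·B = 9·3 + 5·5 + 4·2 = 60
‖A‖ = √122 = 11.0454, ‖B‖ = √38 = 6.1644
cos = 60/(√122·√38) = 60/√4636 = 0.8812

0.8812


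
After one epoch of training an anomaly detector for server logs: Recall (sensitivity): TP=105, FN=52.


Recall = TP/(TP+FN)
= 105/(105+52)
= 105/157 = 66.88%

66.88%


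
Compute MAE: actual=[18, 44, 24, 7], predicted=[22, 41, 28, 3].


Absolute errors: |18-22|=4, |44-41|=3, |24-28|=4, |7-3|=4
Sum = 15
MAE = 15/4 = 15/4

15/4


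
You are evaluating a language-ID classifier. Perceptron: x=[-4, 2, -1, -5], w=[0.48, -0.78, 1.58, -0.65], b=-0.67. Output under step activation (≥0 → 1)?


z = (-4)·(0.48) + (2)·(-0.78) + (-1)·(1.58) + (-5)·(-0.65) - 0.67
  = -2.48
step(z) = 0 (z<0)

0


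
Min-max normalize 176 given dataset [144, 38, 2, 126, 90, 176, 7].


min=2, max=176
(176-2)/(176-2) = 174/174 = 1.0

1.0


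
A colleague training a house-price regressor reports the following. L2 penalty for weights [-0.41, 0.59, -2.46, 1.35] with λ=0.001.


‖w‖₂² = (-0.41)² + (0.59)² + (-2.46)² + (1.35)²
     = 0.1681 + 0.3481 + 6.0516 + 1.8225
     = 8.3903
λ·‖w‖₂² = 0.001·8.3903 = 0.00839

0.00839


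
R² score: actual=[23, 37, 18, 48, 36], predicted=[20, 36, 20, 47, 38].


ȳ = 32.4
SS_res = Σ(y-ŷ)² = 19
SS_tot = Σ(y-ȳ)² = 573.2
R² = 1 - SS_res/SS_tot = 1 - 0.0331 = 0.9669

0.9669


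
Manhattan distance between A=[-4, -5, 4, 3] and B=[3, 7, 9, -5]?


d = |-4-3| + |-5-7| + |4-9| + |3+ 5|
  = 7 + 12 + 5 + 8
  = 32

32


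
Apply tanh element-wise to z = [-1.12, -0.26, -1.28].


tanh(-1.12) = -0.8076
tanh(-0.26) = -0.2543
tanh(-1.28) = -0.8565
result = [-0.8076, -0.2543, -0.8565]

[-0.8076, -0.2543, -0.8565]


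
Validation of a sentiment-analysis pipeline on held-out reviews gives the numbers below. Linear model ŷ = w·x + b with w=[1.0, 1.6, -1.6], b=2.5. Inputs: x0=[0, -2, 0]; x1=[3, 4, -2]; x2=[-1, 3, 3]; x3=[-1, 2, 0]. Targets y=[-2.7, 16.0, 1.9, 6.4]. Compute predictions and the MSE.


ŷ0 = (1.0)·(0) + (1.6)·(-2) + (-1.6)·(0) + 2.5 = -0.7
ŷ1 = (1.0)·(3) + (1.6)·(4) + (-1.6)·(-2) + 2.5 = 15.1
ŷ2 = (1.0)·(-1) + (1.6)·(3) + (-1.6)·(3) + 2.5 = 1.5
ŷ3 = (1.0)·(-1) + (1.6)·(2) + (-1.6)·(0) + 2.5 = 4.7
errors² = [4.0, 0.81, 0.16, 2.89]
MSE = 7.8600/4 = 1.965

1.965


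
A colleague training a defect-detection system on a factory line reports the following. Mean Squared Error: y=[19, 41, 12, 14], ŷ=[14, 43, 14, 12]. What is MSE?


Squared errors: (19-14)²=25, (41-43)²=4, (12-14)²=4, (14-12)²=4
Sum = 37
MSE = 37/4 = 37/4

37/4


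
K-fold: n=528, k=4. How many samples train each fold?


Fold size = 528/4 = 132
Training per fold = 528 - 132 = 396

396


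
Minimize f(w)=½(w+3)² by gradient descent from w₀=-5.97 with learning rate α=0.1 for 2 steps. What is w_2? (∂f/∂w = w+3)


step 1: grad = -5.97+3 = -2.97; w = -5.97 - 0.1·(-2.97) = -5.673
step 2: grad = -5.673+3 = -2.673; w = -5.673 - 0.1·(-2.673) = -5.4057

-5.4057


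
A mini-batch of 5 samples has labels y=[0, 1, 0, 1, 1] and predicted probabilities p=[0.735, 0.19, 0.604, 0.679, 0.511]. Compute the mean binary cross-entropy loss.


L[0] = -ln(1-0.735) = -ln(0.265) = 1.328
L[1] = -ln(0.19) = 1.6607
L[2] = -ln(1-0.604) = -ln(0.396) = 0.9263
L[3] = -ln(0.679) = 0.3871
L[4] = -ln(0.511) = 0.6714
mean = (1.328 + 1.6607 + 0.9263 + 0.3871 + 0.6714)/5 = 0.9947

0.9947


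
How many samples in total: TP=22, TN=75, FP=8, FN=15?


Total = TP + TN + FP + FN
= 22 + 75 + 8 + 15
= 120
(Predicted positive: 30, predicted negative: 90)

120


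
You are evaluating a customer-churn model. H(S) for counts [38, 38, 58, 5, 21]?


Probabilities: [38/160, 38/160, 58/160, 5/160, 21/160] ≈ [0.2375, 0.2375, 0.3625, 0.0312, 0.1313]
H = -((38/160)·log₂(38/160) + (38/160)·log₂(38/160) + (58/160)·log₂(58/160) + (5/160)·log₂(5/160) + (21/160)·log₂(21/160))
  = 2.0566 bits

2.0566 bits


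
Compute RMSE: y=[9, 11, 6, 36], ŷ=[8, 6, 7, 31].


MSE = 52/4 = 13
RMSE = √(52/4) = 3.6056

3.6056


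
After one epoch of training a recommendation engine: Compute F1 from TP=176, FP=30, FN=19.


Precision = 176/206 = 0.8544
Recall = 176/195 = 0.9026
F1 = 2·P·R/(P+R) = 2·TP/(2·TP+FP+FN) = 352/(352+30+19) = 352/401 = 0.8778

0.8778


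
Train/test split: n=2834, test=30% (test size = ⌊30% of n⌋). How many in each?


Test = ⌊2834·30/100⌋ = 850
Train = 2834 - 850 = 1984

Train: 1984, Test: 850


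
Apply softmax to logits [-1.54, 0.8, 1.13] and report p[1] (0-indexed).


Exponentials: e^-1.54=0.2144, e^0.8=2.2255, e^1.13=3.0957
Sum = 5.5356
Softmax = [0.0387, 0.402, 0.5592]
p[1] = 2.2255/5.5356 = 0.402

0.402


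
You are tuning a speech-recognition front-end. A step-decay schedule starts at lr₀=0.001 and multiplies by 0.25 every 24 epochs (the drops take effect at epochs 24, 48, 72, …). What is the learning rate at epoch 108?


n_drops = ⌊108/24⌋ = 4
lr = 0.001·0.25^4 = 0.001·0.00390625 = 0.00000390625

0.00000390625


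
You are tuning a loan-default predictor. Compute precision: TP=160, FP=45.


Precision = TP/(TP+FP)
= 160/(160+45)
= 160/205 = 78.05%

78.05%


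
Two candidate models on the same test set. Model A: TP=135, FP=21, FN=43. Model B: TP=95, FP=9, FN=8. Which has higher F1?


Model A: P=135/156=0.8654, R=135/178=0.7584, F1=2PR/(P+R)=2TP/(2TP+FP+FN)=270/334=0.8084
Model B: P=95/104=0.9135, R=95/103=0.9223, F1=2PR/(P+R)=2TP/(2TP+FP+FN)=190/207=0.9179
0.8084 < 0.9179 → Model B

Model B


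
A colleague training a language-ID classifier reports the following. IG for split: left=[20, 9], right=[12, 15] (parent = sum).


Parent = [32, 24], H_parent = 0.9852
H_left = 0.8936 (n=29), H_right = 0.9911 (n=27)
H_children = (29/56)·0.8936 + (27/56)·0.9911 = 0.9406
IG = 0.9852 - 0.9406 = 0.0446

0.0446


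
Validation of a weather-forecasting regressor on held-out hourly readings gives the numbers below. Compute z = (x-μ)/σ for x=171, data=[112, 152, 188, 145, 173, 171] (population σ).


μ = 156.8333, σ = 24.5181
z = (171 - 156.8333)/24.5181 = 0.5778

0.5778


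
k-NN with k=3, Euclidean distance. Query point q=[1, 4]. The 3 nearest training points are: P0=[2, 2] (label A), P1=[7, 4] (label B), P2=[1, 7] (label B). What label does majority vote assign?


d(q,P0) = 2.2361  (label A)
d(q,P1) = 6.0  (label B)
d(q,P2) = 3.0  (label B)
Votes: A=1, B=2
Majority → B

B


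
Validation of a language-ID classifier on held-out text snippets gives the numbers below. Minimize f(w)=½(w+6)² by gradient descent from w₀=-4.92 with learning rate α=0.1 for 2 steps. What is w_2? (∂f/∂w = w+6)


step 1: grad = -4.92+6 = 1.08; w = -4.92 - 0.1·(1.08) = -5.028
step 2: grad = -5.028+6 = 0.972; w = -5.028 - 0.1·(0.972) = -5.1252

-5.1252


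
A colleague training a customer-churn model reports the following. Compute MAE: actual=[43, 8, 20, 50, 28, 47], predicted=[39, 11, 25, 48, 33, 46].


Absolute errors: |43-39|=4, |8-11|=3, |20-25|=5, |50-48|=2, |28-33|=5, |47-46|=1
Sum = 20
MAE = 20/6 = 10/3

10/3


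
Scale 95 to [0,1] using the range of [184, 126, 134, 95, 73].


min=73, max=184
(95-73)/(184-73) = 22/111 = 0.1982

0.1982


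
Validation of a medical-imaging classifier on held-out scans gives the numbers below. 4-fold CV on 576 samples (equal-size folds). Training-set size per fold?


Fold size = 576/4 = 144
Training per fold = 576 - 144 = 432

432


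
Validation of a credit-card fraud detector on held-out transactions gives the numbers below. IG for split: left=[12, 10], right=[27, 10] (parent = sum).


Parent = [39, 20], H_parent = 0.9238
H_left = 0.994 (n=22), H_right = 0.8419 (n=37)
H_children = (22/59)·0.994 + (37/59)·0.8419 = 0.8986
IG = 0.9238 - 0.8986 = 0.0252

0.0252


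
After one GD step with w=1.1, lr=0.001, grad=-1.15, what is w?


w_new = w - α·∇
= 1.1 - 0.001·-1.15
= 1.1 + 0.00115
= 1.10115

1.10115


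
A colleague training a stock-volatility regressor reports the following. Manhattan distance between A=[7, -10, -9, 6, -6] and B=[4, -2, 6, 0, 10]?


d = |7-4| + |-10+ 2| + |-9-6| + |6-0| + |-6-10|
  = 3 + 8 + 15 + 6 + 16
  = 48

48


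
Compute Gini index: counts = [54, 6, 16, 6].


Probabilities: [54/82, 6/82, 16/82, 6/82] ≈ [0.6585, 0.0732, 0.1951, 0.0732]
Σpᵢ² = (2916 + 36 + 256 + 36)/82² = 3244/6724
Gini = 1 - Σpᵢ² = 1 - 3244/6724 = 0.5175

0.5175


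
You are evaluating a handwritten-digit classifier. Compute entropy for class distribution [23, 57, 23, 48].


Probabilities: [23/151, 57/151, 23/151, 48/151] ≈ [0.1523, 0.3775, 0.1523, 0.3179]
H = -((23/151)·log₂(23/151) + (57/151)·log₂(57/151) + (23/151)·log₂(23/151) + (48/151)·log₂(48/151))
  = 1.8832 bits

1.8832 bits


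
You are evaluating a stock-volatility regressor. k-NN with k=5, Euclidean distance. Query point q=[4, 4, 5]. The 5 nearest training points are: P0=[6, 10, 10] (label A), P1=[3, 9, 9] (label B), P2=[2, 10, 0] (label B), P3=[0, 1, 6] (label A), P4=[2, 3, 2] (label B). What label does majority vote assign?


d(q,P0) = 8.0623  (label A)
d(q,P1) = 6.4807  (label B)
d(q,P2) = 8.0623  (label B)
d(q,P3) = 5.099  (label A)
d(q,P4) = 3.7417  (label B)
Votes: A=2, B=3
Majority → B

B


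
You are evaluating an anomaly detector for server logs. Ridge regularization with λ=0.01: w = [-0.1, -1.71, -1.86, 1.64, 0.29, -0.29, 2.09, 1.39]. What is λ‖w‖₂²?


‖w‖₂² = (-0.1)² + (-1.71)² + (-1.86)² + (1.64)² + (0.29)² + (-0.29)² + (2.09)² + (1.39)²
     = 0.01 + 2.9241 + 3.4596 + 2.6896 + 0.0841 + 0.0841 + 4.3681 + 1.9321
     = 15.5517
λ·‖w‖₂² = 0.01·15.5517 = 0.155517

0.155517


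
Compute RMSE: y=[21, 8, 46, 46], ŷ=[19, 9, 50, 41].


MSE = 46/4 = 11.5
RMSE = √(46/4) = 3.3912

3.3912


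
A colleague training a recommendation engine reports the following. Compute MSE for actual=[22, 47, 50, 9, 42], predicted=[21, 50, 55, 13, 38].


Squared errors: (22-21)²=1, (47-50)²=9, (50-55)²=25, (9-13)²=16, (42-38)²=16
Sum = 67
MSE = 67/5 = 67/5

67/5


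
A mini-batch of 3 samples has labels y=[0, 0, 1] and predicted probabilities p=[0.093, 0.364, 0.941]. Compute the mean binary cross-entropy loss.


L[0] = -ln(1-0.093) = -ln(0.907) = 0.0976
L[1] = -ln(1-0.364) = -ln(0.636) = 0.4526
L[2] = -ln(0.941) = 0.0608
mean = (0.0976 + 0.4526 + 0.0608)/3 = 0.2037

0.2037


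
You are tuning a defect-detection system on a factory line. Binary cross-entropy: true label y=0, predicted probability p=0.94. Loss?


BCE = -[y·ln(p) + (1-y)·ln(1-p)]
= -0 - 1·ln(1-0.94)
= -ln(0.06) = 2.8134

2.8134


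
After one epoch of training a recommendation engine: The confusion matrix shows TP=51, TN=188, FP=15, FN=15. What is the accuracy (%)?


Accuracy = (TP+TN)/(TP+TN+FP+FN)
= (51+188)/(269)
= 239/269 = 88.85%

88.85%


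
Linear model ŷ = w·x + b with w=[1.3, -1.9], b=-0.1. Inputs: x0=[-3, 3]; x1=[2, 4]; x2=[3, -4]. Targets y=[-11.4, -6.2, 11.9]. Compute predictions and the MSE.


ŷ0 = (1.3)·(-3) + (-1.9)·(3) - 0.1 = -9.7
ŷ1 = (1.3)·(2) + (-1.9)·(4) - 0.1 = -5.1
ŷ2 = (1.3)·(3) + (-1.9)·(-4) - 0.1 = 11.4
errors² = [2.89, 1.21, 0.25]
MSE = 4.3500/3 = 1.45

1.45


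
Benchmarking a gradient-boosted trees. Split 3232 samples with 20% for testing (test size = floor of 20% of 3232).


Test = ⌊3232·20/100⌋ = 646
Train = 3232 - 646 = 2586

Train: 2586, Test: 646


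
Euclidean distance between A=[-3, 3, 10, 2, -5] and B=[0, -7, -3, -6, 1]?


d = √((-3-0)² + (3+ 7)² + (10+ 3)² + (2+ 6)² + (-5-1)²)
  = √(9 + 100 + 169 + 64 + 36)
  = √378 = 19.4422

19.4422


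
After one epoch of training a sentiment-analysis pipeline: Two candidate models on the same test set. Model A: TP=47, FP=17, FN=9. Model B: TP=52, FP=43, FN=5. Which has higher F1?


Model A: P=47/64=0.7344, R=47/56=0.8393, F1=2PR/(P+R)=2TP/(2TP+FP+FN)=94/120=0.7833
Model B: P=52/95=0.5474, R=52/57=0.9123, F1=2PR/(P+R)=2TP/(2TP+FP+FN)=104/152=0.6842
0.7833 > 0.6842 → Model A

Model A


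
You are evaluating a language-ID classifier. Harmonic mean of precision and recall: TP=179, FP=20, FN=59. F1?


Precision = 179/199 = 0.8995
Recall = 179/238 = 0.7521
F1 = 2·P·R/(P+R) = 2·TP/(2·TP+FP+FN) = 358/(358+20+59) = 358/437 = 0.8192

0.8192


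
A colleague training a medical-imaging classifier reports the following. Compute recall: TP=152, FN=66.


Recall = TP/(TP+FN)
= 152/(152+66)
= 152/218 = 69.72%

69.72%


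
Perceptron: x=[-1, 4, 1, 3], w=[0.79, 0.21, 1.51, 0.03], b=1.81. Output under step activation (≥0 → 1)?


z = (-1)·(0.79) + (4)·(0.21) + (1)·(1.51) + (3)·(0.03) + 1.81
  = 3.46
step(z) = 1 (z≥0)

1


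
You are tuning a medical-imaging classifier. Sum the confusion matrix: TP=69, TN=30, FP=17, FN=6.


Total = TP + TN + FP + FN
= 69 + 30 + 17 + 6
= 122
(Predicted positive: 86, predicted negative: 36)

122
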